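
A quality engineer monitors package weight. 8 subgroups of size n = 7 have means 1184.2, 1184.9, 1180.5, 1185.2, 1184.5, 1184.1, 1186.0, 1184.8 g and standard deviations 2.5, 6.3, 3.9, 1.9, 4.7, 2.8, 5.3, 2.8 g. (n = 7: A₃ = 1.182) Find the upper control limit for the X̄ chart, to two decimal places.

X̄̄ = (1184.2 + 1184.9 + 1180.5 + 1185.2 + 1184.5 + 1184.1 + 1186.0 + 1184.8) / 8 = 1184.2750
s̄ = (2.5 + 6.3 + 3.9 + 1.9 + 4.7 + 2.8 + 5.3 + 2.8) / 8 = 3.7750
UCL = X̄̄ + A₃·s̄ = 1184.2750 + 1.182 × 3.7750 = 1188.7371

1188.74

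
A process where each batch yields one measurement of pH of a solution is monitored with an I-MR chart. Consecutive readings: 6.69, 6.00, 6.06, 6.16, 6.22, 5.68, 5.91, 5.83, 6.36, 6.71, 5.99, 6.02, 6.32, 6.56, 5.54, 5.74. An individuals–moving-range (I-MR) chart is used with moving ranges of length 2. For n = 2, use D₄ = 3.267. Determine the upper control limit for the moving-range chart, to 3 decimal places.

Moving ranges: 0.69, 0.06, 0.10, 0.06, 0.54, 0.23, 0.08, 0.53, 0.35, 0.72, 0.03, 0.30, 0.24, 1.02, 0.20; M̄R̄ = 5.1500 / 15 = 0.3433
UCL_MR = D₄·M̄R̄ = 3.267 × 0.3433 = 1.1217

1.122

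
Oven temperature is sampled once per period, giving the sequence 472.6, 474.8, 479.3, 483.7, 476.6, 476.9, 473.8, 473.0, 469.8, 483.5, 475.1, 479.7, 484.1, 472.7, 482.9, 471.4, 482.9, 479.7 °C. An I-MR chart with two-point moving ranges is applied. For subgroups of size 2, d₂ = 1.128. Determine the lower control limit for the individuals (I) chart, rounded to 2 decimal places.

X̄ = (472.6 + 474.8 + 479.3 + 483.7 + 476.6 + 476.9 + 473.8 + 473.0 + 469.8 + 483.5 + 475.1 + 479.7 + 484.1 + 472.7 + 482.9 + 471.4 + 482.9 + 479.7) / 18 = 477.3611
Moving ranges: 2.2, 4.5, 4.4, 7.1, 0.3, 3.1, 0.8, 3.2, 13.7, 8.4, 4.6, 4.4, 11.4, 10.2, 11.5, 11.5, 3.2; M̄R̄ = 104.5000 / 17 = 6.1471
LCL = X̄ − 3·M̄R̄/d₂ = 477.3611 − 3 × 6.1471 / 1.128 = 461.0126

461.01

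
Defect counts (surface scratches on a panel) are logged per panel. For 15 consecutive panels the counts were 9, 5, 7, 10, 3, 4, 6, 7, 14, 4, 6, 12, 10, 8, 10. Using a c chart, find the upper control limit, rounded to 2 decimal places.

c̄ = (9 + 5 + 7 + 10 + 3 + 4 + 6 + 7 + 14 + 4 + 6 + 12 + 10 + 8 + 10) / 15 = 115 / 15 = 7.6667
UCL = c̄ + 3√c̄ = 7.6667 + 3 × √7.6667 = 7.6667 + 3 × 2.7689 = 15.9733

15.97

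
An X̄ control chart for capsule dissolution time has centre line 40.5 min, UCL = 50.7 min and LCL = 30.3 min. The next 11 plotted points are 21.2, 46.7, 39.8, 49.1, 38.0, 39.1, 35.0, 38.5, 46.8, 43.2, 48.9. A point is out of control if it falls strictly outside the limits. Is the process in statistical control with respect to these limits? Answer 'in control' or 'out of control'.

out of control

Compare each point to [30.3, 50.7]: sample 1 = 21.2 < LCL.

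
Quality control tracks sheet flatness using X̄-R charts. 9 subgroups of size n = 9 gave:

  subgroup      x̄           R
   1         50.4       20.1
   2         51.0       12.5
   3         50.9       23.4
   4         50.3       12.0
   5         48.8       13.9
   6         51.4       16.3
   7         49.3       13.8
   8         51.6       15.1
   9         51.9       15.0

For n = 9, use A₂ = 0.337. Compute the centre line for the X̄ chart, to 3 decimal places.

X̄̄ = (50.4 + 51.0 + 50.9 + 50.3 + 48.8 + 51.4 + 49.3 + 51.6 + 51.9) / 9 = 455.6000 / 9 = 50.6222
CL = X̄̄ = 50.6222

50.622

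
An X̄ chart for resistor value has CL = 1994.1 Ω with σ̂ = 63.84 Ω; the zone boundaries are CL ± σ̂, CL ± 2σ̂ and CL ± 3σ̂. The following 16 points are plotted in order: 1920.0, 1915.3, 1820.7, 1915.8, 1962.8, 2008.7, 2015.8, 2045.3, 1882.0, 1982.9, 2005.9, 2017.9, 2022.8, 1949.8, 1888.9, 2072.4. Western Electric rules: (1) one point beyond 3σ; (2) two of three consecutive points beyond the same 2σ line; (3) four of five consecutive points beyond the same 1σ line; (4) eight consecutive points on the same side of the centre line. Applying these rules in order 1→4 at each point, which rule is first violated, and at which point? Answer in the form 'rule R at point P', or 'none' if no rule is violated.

Zone of each point (C = within 1σ̂, B = 1σ̂–2σ̂, A = 2σ̂–3σ̂, * = beyond 3σ̂; sign = side of CL): 1:-B, 2:-B, 3:-A, 4:-B, 5:-C, 6:+C, 7:+C, 8:+C, 9:-B, 10:-C, 11:+C, 12:+C, 13:+C, 14:-C, 15:-B, 16:+B
Rule 3 (four of five consecutive points beyond the same 1σ limit) is satisfied at point 4.

rule 3 at point 4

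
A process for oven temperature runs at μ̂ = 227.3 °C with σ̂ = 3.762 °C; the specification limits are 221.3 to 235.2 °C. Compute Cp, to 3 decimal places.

Cp = (USL − LSL) / (6σ̂) = (235.2 − 221.3) / (6 × 3.762) = 13.9000 / 22.5720 = 0.6158

0.616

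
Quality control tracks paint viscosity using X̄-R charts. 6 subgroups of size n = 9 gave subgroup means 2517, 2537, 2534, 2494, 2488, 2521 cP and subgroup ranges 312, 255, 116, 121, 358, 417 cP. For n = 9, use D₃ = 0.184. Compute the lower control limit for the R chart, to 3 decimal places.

48.423

R̄ = (312 + 255 + 116 + 121 + 358 + 417) / 6 = 1579.0000 / 6 = 263.1667
LCL_R = D₃·R̄ = 0.184 × 263.1667 = 48.4227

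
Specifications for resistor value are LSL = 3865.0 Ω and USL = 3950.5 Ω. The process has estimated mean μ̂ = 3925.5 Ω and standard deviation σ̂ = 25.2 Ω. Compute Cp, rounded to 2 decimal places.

0.57

Cp = (USL − LSL) / (6σ̂) = (3950.5 − 3865.0) / (6 × 25.2) = 85.5000 / 151.2000 = 0.5655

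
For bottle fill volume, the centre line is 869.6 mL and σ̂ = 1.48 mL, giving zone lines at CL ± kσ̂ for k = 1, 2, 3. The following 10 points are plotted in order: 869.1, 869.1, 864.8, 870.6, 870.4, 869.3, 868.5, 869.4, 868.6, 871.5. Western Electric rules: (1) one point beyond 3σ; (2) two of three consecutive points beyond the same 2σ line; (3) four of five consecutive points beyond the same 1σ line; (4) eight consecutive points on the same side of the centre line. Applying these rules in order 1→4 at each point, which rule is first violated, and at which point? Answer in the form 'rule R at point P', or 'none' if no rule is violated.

rule 1 at point 3

Zone of each point (C = within 1σ̂, B = 1σ̂–2σ̂, A = 2σ̂–3σ̂, * = beyond 3σ̂; sign = side of CL): 1:-C, 2:-C, 3:-*, 4:+C, 5:+C, 6:-C, 7:-C, 8:-C, 9:-C, 10:+B
Rule 1 (one point beyond the 3σ limits) is satisfied at point 3.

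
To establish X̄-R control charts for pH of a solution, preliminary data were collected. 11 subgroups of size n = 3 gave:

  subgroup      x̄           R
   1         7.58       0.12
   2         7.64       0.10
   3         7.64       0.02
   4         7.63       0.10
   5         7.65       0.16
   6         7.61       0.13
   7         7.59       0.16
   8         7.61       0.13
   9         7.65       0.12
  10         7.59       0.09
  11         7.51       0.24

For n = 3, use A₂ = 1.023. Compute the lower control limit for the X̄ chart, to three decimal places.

7.482

X̄̄ = (7.58 + 7.64 + 7.64 + 7.63 + 7.65 + 7.61 + 7.59 + 7.61 + 7.65 + 7.59 + 7.51) / 11 = 83.7000 / 11 = 7.6091
R̄ = (0.12 + 0.10 + 0.02 + 0.10 + 0.16 + 0.13 + 0.16 + 0.13 + 0.12 + 0.09 + 0.24) / 11 = 1.3700 / 11 = 0.1245
LCL = X̄̄ − A₂·R̄ = 7.6091 − 1.023 × 0.1245 = 7.4817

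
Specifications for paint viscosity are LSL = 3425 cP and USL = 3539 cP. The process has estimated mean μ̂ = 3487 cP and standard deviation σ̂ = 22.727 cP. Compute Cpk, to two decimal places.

Cpu = (USL − μ̂) / (3σ̂) = (3539 − 3487) / (3 × 22.727) = 0.7627; Cpl = (μ̂ − LSL) / (3σ̂) = (3487 − 3425) / (3 × 22.727) = 0.9093; Cpk = min(Cpu, Cpl) = 0.7627

0.76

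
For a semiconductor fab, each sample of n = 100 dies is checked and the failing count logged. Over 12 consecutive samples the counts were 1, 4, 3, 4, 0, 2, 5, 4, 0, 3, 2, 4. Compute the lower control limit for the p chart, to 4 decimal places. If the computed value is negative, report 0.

0.0000

p̄ = Σdᵢ / (k·n) = 32 / (12 × 100) = 0.02667
LCL = p̄ − 3·√(p̄(1−p̄)/n) = 0.02667 − 3 × 0.01611 = -0.02167 → 0 (negative, so LCL = 0)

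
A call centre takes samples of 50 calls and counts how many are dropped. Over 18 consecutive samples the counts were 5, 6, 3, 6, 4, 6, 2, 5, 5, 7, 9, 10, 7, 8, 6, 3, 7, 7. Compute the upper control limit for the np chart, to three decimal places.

12.727

p̄ = Σdᵢ / (k·n) = 106 / (18 × 50) = 0.11778
UCL = np̄ + 3·√(np̄(1−p̄)) = 5.8889 + 3 × √(5.8889×0.88222) = 5.8889 + 3 × 2.2793 = 12.7269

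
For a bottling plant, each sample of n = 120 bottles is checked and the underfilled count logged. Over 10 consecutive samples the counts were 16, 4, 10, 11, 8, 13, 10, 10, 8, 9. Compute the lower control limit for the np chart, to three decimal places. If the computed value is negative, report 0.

p̄ = Σdᵢ / (k·n) = 99 / (10 × 120) = 0.08250
LCL = np̄ − 3·√(np̄(1−p̄)) = 9.9000 − 3 × 3.0138 = 0.8585

0.858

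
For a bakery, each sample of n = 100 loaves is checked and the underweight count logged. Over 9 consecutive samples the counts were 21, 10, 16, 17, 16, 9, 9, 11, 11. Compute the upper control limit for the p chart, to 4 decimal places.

p̄ = Σdᵢ / (k·n) = 120 / (9 × 100) = 0.13333
UCL = p̄ + 3·√(p̄(1−p̄)/n) = 0.13333 + 3 × √(0.13333×0.86667/100) = 0.13333 + 3 × 0.03399 = 0.23531

0.2353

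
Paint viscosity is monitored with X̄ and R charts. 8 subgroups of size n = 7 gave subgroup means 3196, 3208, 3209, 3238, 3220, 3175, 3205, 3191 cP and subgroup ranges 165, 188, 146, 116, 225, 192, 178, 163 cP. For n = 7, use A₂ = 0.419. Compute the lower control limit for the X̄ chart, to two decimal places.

X̄̄ = (3196 + 3208 + 3209 + 3238 + 3220 + 3175 + 3205 + 3191) / 8 = 25642.0000 / 8 = 3205.2500
R̄ = (165 + 188 + 146 + 116 + 225 + 192 + 178 + 163) / 8 = 1373.0000 / 8 = 171.6250
LCL = X̄̄ − A₂·R̄ = 3205.2500 − 0.419 × 171.6250 = 3133.3391

3133.34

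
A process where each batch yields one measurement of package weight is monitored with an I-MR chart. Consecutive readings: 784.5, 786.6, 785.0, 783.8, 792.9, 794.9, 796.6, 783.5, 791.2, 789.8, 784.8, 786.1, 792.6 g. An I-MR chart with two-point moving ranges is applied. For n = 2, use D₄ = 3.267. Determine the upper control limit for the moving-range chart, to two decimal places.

Moving ranges: 2.1, 1.6, 1.2, 9.1, 2.0, 1.7, 13.1, 7.7, 1.4, 5.0, 1.3, 6.5; M̄R̄ = 52.7000 / 12 = 4.3917
UCL_MR = D₄·M̄R̄ = 3.267 × 4.3917 = 14.3476

14.35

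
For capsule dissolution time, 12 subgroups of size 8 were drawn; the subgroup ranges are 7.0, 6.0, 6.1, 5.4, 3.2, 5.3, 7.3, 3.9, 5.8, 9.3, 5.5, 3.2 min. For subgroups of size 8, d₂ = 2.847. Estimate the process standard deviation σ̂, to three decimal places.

R̄ = (7.0 + 6.0 + 6.1 + 5.4 + 3.2 + 5.3 + 7.3 + 3.9 + 5.8 + 9.3 + 5.5 + 3.2) / 12 = 5.6667
σ̂ = R̄ / d₂ = 5.6667 / 2.847 = 1.9904

1.990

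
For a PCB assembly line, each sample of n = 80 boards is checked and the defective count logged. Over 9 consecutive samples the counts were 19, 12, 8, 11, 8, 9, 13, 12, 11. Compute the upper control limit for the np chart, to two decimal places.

p̄ = Σdᵢ / (k·n) = 103 / (9 × 80) = 0.14306
UCL = np̄ + 3·√(np̄(1−p̄)) = 11.4444 + 3 × √(11.4444×0.85694) = 11.4444 + 3 × 3.1317 = 20.8394

20.84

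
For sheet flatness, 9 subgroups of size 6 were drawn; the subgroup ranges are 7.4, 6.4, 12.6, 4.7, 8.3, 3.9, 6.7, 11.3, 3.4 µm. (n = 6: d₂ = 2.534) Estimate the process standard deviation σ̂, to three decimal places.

2.837

R̄ = (7.4 + 6.4 + 12.6 + 4.7 + 8.3 + 3.9 + 6.7 + 11.3 + 3.4) / 9 = 7.1889
σ̂ = R̄ / d₂ = 7.1889 / 2.534 = 2.8370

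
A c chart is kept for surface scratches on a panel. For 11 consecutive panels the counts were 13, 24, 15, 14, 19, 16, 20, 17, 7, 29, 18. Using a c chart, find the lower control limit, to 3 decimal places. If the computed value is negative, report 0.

4.921

c̄ = (13 + 24 + 15 + 14 + 19 + 16 + 20 + 17 + 7 + 29 + 18) / 11 = 192 / 11 = 17.4545
LCL = c̄ − 3√c̄ = 17.4545 − 3 × 4.1779 = 4.9210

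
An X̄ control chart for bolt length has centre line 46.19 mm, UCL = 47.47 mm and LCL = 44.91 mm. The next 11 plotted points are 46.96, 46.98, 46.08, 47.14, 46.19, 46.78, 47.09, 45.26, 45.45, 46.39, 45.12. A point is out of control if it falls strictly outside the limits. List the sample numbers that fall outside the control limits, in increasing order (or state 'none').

none

All 11 points lie within [44.91, 47.47].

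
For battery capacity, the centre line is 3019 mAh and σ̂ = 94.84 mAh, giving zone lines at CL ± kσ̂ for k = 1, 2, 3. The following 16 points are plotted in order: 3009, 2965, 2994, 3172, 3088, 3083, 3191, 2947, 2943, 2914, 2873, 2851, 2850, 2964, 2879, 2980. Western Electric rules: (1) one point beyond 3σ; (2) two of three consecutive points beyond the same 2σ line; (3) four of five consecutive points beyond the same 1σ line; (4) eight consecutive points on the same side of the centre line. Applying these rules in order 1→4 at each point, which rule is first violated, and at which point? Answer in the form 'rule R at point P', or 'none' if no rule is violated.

Zone of each point (C = within 1σ̂, B = 1σ̂–2σ̂, A = 2σ̂–3σ̂, * = beyond 3σ̂; sign = side of CL): 1:-C, 2:-C, 3:-C, 4:+B, 5:+C, 6:+C, 7:+B, 8:-C, 9:-C, 10:-B, 11:-B, 12:-B, 13:-B, 14:-C, 15:-B, 16:-C
Rule 3 (four of five consecutive points beyond the same 1σ limit) is satisfied at point 13.

rule 3 at point 13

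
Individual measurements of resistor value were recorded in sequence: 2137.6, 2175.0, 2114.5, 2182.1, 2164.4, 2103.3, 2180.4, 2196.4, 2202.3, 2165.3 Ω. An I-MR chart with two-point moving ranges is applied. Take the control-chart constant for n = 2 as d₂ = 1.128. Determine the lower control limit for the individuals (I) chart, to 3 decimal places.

2049.748

X̄ = (2137.6 + 2175.0 + 2114.5 + 2182.1 + 2164.4 + 2103.3 + 2180.4 + 2196.4 + 2202.3 + 2165.3) / 10 = 2162.1300
Moving ranges: 37.4, 60.5, 67.6, 17.7, 61.1, 77.1, 16.0, 5.9, 37.0; M̄R̄ = 380.3000 / 9 = 42.2556
LCL = X̄ − 3·M̄R̄/d₂ = 2162.1300 − 3 × 42.2556 / 1.128 = 2049.7482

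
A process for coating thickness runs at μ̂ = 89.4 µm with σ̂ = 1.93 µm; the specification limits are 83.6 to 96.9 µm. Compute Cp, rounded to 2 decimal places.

Cp = (USL − LSL) / (6σ̂) = (96.9 − 83.6) / (6 × 1.93) = 13.3000 / 11.5800 = 1.1485

1.15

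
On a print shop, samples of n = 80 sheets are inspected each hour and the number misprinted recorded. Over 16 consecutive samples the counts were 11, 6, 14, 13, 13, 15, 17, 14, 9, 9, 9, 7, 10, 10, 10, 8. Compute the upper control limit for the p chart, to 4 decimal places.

0.2519

p̄ = Σdᵢ / (k·n) = 175 / (16 × 80) = 0.13672
UCL = p̄ + 3·√(p̄(1−p̄)/n) = 0.13672 + 3 × √(0.13672×0.86328/80) = 0.13672 + 3 × 0.03841 = 0.25195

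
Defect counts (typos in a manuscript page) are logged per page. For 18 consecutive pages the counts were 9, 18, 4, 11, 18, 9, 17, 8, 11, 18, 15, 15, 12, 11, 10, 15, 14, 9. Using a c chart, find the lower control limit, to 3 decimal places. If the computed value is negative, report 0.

c̄ = (9 + 18 + 4 + 11 + 18 + 9 + 17 + 8 + 11 + 18 + 15 + 15 + 12 + 11 + 10 + 15 + 14 + 9) / 18 = 224 / 18 = 12.4444
LCL = c̄ − 3√c̄ = 12.4444 − 3 × 3.5277 = 1.8614

1.861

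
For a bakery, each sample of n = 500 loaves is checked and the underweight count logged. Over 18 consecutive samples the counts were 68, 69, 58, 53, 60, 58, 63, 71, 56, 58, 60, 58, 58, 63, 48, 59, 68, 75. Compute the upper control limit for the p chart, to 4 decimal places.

0.1666

p̄ = Σdᵢ / (k·n) = 1103 / (18 × 500) = 0.12256
UCL = p̄ + 3·√(p̄(1−p̄)/n) = 0.12256 + 3 × √(0.12256×0.87744/500) = 0.12256 + 3 × 0.01467 = 0.16655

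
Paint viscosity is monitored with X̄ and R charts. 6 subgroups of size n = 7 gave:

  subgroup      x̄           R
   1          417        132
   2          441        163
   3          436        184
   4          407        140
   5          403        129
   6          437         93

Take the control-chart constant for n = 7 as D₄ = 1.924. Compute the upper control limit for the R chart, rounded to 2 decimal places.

R̄ = (132 + 163 + 184 + 140 + 129 + 93) / 6 = 841.0000 / 6 = 140.1667
UCL_R = D₄·R̄ = 1.924 × 140.1667 = 269.6807

269.68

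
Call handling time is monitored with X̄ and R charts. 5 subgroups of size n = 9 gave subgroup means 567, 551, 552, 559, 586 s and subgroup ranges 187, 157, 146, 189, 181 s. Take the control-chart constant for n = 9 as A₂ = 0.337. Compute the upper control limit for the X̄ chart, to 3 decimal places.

X̄̄ = (567 + 551 + 552 + 559 + 586) / 5 = 2815.0000 / 5 = 563.0000
R̄ = (187 + 157 + 146 + 189 + 181) / 5 = 860.0000 / 5 = 172.0000
UCL = X̄̄ + A₂·R̄ = 563.0000 + 0.337 × 172.0000 = 620.9640

620.964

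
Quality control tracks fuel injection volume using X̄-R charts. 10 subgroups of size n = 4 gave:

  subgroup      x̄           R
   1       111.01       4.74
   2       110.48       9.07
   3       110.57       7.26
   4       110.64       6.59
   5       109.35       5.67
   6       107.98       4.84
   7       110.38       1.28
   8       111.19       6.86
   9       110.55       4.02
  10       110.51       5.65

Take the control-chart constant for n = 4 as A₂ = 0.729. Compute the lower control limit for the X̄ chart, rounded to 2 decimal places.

106.19

X̄̄ = (111.01 + 110.48 + 110.57 + 110.64 + 109.35 + 107.98 + 110.38 + 111.19 + 110.55 + 110.51) / 10 = 1102.6600 / 10 = 110.2660
R̄ = (4.74 + 9.07 + 7.26 + 6.59 + 5.67 + 4.84 + 1.28 + 6.86 + 4.02 + 5.65) / 10 = 55.9800 / 10 = 5.5980
LCL = X̄̄ − A₂·R̄ = 110.2660 − 0.729 × 5.5980 = 106.1851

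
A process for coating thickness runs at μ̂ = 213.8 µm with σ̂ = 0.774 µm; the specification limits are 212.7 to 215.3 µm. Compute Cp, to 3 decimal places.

Cp = (USL − LSL) / (6σ̂) = (215.3 − 212.7) / (6 × 0.774) = 2.6000 / 4.6440 = 0.5599

0.560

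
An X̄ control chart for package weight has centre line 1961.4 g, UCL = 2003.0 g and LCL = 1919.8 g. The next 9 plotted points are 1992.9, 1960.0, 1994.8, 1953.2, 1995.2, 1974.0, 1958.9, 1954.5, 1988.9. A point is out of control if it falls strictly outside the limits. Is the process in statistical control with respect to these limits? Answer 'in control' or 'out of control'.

All 9 points lie within [1919.8, 2003.0].

in control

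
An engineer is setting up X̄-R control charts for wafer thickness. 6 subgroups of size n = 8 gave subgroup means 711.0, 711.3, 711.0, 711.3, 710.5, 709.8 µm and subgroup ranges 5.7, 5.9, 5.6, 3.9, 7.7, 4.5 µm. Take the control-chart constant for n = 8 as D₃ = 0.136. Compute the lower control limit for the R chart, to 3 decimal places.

R̄ = (5.7 + 5.9 + 5.6 + 3.9 + 7.7 + 4.5) / 6 = 33.3000 / 6 = 5.5500
LCL_R = D₃·R̄ = 0.136 × 5.5500 = 0.7548

0.755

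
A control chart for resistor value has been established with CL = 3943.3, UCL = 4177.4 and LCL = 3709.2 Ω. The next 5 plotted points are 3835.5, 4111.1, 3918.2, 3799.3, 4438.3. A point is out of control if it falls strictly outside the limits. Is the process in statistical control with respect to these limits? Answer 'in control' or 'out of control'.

out of control

Compare each point to [3709.2, 4177.4]: sample 5 = 4438.3 > UCL.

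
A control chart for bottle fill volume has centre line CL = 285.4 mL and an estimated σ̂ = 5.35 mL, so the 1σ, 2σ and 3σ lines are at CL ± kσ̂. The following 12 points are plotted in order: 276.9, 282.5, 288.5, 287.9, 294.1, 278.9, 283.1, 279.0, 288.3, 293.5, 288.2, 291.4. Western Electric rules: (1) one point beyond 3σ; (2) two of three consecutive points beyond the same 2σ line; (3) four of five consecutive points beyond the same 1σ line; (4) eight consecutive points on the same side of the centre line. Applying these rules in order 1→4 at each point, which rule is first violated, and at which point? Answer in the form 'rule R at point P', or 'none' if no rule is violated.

none

Zone of each point (C = within 1σ̂, B = 1σ̂–2σ̂, A = 2σ̂–3σ̂, * = beyond 3σ̂; sign = side of CL): 1:-B, 2:-C, 3:+C, 4:+C, 5:+B, 6:-B, 7:-C, 8:-B, 9:+C, 10:+B, 11:+C, 12:+B
No rule fires across all 12 points.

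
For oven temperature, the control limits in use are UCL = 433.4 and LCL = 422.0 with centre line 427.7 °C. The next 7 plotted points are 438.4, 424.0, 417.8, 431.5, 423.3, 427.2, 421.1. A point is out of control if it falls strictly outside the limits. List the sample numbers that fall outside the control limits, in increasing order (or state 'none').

1, 3, 7

Compare each point to [422.0, 433.4]: sample 1 = 438.4 > UCL; sample 3 = 417.8 < LCL; sample 7 = 421.1 < LCL.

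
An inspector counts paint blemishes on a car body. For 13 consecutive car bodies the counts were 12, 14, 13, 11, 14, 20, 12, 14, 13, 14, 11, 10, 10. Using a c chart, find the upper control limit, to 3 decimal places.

c̄ = (12 + 14 + 13 + 11 + 14 + 20 + 12 + 14 + 13 + 14 + 11 + 10 + 10) / 13 = 168 / 13 = 12.9231
UCL = c̄ + 3√c̄ = 12.9231 + 3 × √12.9231 = 12.9231 + 3 × 3.5949 = 23.7077

23.708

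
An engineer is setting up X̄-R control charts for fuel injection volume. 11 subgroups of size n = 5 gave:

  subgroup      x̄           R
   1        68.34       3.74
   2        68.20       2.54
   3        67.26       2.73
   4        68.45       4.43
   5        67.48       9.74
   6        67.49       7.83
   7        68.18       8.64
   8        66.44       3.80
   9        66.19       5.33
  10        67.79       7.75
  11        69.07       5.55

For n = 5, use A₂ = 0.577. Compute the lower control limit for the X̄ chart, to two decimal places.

64.46

X̄̄ = (68.34 + 68.20 + 67.26 + 68.45 + 67.48 + 67.49 + 68.18 + 66.44 + 66.19 + 67.79 + 69.07) / 11 = 744.8900 / 11 = 67.7173
R̄ = (3.74 + 2.54 + 2.73 + 4.43 + 9.74 + 7.83 + 8.64 + 3.80 + 5.33 + 7.75 + 5.55) / 11 = 62.0800 / 11 = 5.6436
LCL = X̄̄ − A₂·R̄ = 67.7173 − 0.577 × 5.6436 = 64.4609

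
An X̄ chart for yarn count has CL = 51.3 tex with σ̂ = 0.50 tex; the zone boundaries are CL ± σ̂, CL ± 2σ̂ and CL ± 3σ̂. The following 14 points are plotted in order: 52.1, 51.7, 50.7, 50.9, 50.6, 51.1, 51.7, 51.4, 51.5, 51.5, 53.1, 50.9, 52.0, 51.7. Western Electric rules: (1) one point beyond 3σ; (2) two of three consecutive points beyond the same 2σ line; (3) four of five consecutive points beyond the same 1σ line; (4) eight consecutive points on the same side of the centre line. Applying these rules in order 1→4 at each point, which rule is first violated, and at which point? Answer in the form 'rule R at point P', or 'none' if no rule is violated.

rule 1 at point 11

Zone of each point (C = within 1σ̂, B = 1σ̂–2σ̂, A = 2σ̂–3σ̂, * = beyond 3σ̂; sign = side of CL): 1:+B, 2:+C, 3:-B, 4:-C, 5:-B, 6:-C, 7:+C, 8:+C, 9:+C, 10:+C, 11:+*, 12:-C, 13:+B, 14:+C
Rule 1 (one point beyond the 3σ limits) is satisfied at point 11.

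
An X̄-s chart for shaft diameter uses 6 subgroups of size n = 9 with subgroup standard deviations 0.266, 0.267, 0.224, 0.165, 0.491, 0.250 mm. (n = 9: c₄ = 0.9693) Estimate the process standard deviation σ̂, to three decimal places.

s̄ = (0.266 + 0.267 + 0.224 + 0.165 + 0.491 + 0.250) / 6 = 0.2772
σ̂ = s̄ / c₄ = 0.2772 / 0.9693 = 0.2859

0.286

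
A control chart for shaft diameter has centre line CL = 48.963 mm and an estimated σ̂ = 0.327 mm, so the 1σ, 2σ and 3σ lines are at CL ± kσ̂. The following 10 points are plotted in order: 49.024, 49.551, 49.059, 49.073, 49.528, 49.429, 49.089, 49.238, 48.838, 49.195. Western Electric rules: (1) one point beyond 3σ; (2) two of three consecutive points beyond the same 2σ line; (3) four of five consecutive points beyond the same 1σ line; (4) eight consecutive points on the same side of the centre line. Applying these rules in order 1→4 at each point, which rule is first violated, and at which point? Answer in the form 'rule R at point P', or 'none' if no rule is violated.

Zone of each point (C = within 1σ̂, B = 1σ̂–2σ̂, A = 2σ̂–3σ̂, * = beyond 3σ̂; sign = side of CL): 1:+C, 2:+B, 3:+C, 4:+C, 5:+B, 6:+B, 7:+C, 8:+C, 9:-C, 10:+C
Rule 4 (eight consecutive points on the same side of the centre line) is satisfied at point 8.

rule 4 at point 8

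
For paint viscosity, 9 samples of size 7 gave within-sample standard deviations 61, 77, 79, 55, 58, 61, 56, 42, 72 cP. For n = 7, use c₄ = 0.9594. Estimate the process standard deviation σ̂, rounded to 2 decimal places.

64.97

s̄ = (61 + 77 + 79 + 55 + 58 + 61 + 56 + 42 + 72) / 9 = 62.3333
σ̂ = s̄ / c₄ = 62.3333 / 0.9594 = 64.9712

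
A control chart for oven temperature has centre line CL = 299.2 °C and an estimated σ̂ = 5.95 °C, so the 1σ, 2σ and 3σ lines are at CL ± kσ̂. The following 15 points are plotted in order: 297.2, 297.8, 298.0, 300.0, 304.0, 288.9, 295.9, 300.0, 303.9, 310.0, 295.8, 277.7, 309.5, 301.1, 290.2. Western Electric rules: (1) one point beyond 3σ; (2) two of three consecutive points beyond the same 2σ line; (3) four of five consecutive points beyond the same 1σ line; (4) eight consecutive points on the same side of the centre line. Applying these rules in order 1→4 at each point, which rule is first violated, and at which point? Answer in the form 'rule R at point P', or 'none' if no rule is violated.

Zone of each point (C = within 1σ̂, B = 1σ̂–2σ̂, A = 2σ̂–3σ̂, * = beyond 3σ̂; sign = side of CL): 1:-C, 2:-C, 3:-C, 4:+C, 5:+C, 6:-B, 7:-C, 8:+C, 9:+C, 10:+B, 11:-C, 12:-*, 13:+B, 14:+C, 15:-B
Rule 1 (one point beyond the 3σ limits) is satisfied at point 12.

rule 1 at point 12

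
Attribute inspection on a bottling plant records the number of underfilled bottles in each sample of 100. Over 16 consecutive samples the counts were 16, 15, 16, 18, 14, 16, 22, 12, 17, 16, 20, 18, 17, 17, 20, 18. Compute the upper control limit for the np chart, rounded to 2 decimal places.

28.27

p̄ = Σdᵢ / (k·n) = 272 / (16 × 100) = 0.17000
UCL = np̄ + 3·√(np̄(1−p̄)) = 17.0000 + 3 × √(17.0000×0.83000) = 17.0000 + 3 × 3.7563 = 28.2690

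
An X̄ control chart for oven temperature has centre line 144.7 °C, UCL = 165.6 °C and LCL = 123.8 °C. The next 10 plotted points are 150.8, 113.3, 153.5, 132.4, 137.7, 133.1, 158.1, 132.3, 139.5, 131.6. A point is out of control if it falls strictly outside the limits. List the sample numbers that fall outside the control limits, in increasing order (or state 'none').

Compare each point to [123.8, 165.6]: sample 2 = 113.3 < LCL.

2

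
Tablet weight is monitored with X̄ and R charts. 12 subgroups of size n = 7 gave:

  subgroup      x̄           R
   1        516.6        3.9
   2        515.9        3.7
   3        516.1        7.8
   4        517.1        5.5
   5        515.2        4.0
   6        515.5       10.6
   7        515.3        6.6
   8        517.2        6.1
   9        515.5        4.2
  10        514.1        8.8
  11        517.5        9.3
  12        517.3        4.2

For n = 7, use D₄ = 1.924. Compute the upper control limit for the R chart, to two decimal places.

R̄ = (3.9 + 3.7 + 7.8 + 5.5 + 4.0 + 10.6 + 6.6 + 6.1 + 4.2 + 8.8 + 9.3 + 4.2) / 12 = 74.7000 / 12 = 6.2250
UCL_R = D₄·R̄ = 1.924 × 6.2250 = 11.9769

11.98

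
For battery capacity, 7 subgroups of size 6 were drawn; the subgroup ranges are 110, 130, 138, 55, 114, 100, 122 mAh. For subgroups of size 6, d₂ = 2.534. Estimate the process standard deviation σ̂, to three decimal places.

43.353

R̄ = (110 + 130 + 138 + 55 + 114 + 100 + 122) / 7 = 109.8571
σ̂ = R̄ / d₂ = 109.8571 / 2.534 = 43.3533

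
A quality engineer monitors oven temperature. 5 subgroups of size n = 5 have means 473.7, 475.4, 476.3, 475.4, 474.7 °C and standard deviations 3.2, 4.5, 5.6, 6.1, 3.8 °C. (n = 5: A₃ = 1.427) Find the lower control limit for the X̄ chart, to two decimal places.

X̄̄ = (473.7 + 475.4 + 476.3 + 475.4 + 474.7) / 5 = 475.1000
s̄ = (3.2 + 4.5 + 5.6 + 6.1 + 3.8) / 5 = 4.6400
LCL = X̄̄ − A₃·s̄ = 475.1000 − 1.427 × 4.6400 = 468.4787

468.48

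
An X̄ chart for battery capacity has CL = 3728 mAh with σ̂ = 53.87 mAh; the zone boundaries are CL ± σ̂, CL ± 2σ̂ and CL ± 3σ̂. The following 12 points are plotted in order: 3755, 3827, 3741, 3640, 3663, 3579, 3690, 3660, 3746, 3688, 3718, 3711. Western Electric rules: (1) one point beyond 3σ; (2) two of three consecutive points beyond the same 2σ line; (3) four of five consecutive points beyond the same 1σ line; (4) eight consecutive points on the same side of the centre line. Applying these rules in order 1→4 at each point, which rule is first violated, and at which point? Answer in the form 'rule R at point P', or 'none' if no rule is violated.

rule 3 at point 8

Zone of each point (C = within 1σ̂, B = 1σ̂–2σ̂, A = 2σ̂–3σ̂, * = beyond 3σ̂; sign = side of CL): 1:+C, 2:+B, 3:+C, 4:-B, 5:-B, 6:-A, 7:-C, 8:-B, 9:+C, 10:-C, 11:-C, 12:-C
Rule 3 (four of five consecutive points beyond the same 1σ limit) is satisfied at point 8.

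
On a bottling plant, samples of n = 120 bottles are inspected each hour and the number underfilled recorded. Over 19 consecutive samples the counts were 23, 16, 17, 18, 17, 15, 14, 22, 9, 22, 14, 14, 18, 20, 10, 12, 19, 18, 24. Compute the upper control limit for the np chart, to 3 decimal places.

28.392

p̄ = Σdᵢ / (k·n) = 322 / (19 × 120) = 0.14123
UCL = np̄ + 3·√(np̄(1−p̄)) = 16.9474 + 3 × √(16.9474×0.85877) = 16.9474 + 3 × 3.8150 = 28.3923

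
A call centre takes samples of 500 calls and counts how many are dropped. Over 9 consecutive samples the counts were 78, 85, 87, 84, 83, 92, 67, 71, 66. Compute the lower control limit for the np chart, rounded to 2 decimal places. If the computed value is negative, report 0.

p̄ = Σdᵢ / (k·n) = 713 / (9 × 500) = 0.15844
LCL = np̄ − 3·√(np̄(1−p̄)) = 79.2222 − 3 × 8.1652 = 54.7267

54.73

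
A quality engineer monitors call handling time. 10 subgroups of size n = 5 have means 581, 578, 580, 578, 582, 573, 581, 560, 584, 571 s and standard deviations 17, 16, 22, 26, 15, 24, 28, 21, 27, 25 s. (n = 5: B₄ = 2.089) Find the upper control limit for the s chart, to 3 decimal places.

46.167

s̄ = (17 + 16 + 22 + 26 + 15 + 24 + 28 + 21 + 27 + 25) / 10 = 22.1000
UCL_s = B₄·s̄ = 2.089 × 22.1000 = 46.1669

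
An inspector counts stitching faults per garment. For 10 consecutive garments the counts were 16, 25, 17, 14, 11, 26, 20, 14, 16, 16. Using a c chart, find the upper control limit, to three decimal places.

c̄ = (16 + 25 + 17 + 14 + 11 + 26 + 20 + 14 + 16 + 16) / 10 = 175 / 10 = 17.5000
UCL = c̄ + 3√c̄ = 17.5000 + 3 × √17.5000 = 17.5000 + 3 × 4.1833 = 30.0499

30.050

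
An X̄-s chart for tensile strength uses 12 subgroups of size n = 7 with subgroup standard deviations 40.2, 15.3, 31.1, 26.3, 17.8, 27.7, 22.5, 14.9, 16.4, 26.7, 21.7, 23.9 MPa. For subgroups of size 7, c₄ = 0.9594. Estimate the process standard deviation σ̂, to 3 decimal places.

s̄ = (40.2 + 15.3 + 31.1 + 26.3 + 17.8 + 27.7 + 22.5 + 14.9 + 16.4 + 26.7 + 21.7 + 23.9) / 12 = 23.7083
σ̂ = s̄ / c₄ = 23.7083 / 0.9594 = 24.7116

24.712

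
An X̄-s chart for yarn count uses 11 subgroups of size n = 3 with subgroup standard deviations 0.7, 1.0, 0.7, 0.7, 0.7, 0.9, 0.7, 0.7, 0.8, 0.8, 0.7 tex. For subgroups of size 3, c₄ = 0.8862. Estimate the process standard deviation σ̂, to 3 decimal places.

s̄ = (0.7 + 1.0 + 0.7 + 0.7 + 0.7 + 0.9 + 0.7 + 0.7 + 0.8 + 0.8 + 0.7) / 11 = 0.7636
σ̂ = s̄ / c₄ = 0.7636 / 0.8862 = 0.8617

0.862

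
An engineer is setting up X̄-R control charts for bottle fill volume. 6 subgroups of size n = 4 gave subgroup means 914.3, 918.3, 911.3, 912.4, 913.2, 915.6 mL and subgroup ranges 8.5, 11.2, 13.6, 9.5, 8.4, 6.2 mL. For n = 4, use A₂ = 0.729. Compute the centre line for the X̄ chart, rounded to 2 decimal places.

X̄̄ = (914.3 + 918.3 + 911.3 + 912.4 + 913.2 + 915.6) / 6 = 5485.1000 / 6 = 914.1833
CL = X̄̄ = 914.1833

914.18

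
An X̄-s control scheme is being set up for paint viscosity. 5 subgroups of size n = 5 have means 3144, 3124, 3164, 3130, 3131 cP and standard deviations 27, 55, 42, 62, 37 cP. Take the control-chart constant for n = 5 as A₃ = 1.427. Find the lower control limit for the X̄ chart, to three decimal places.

3074.956

X̄̄ = (3144 + 3124 + 3164 + 3130 + 3131) / 5 = 3138.6000
s̄ = (27 + 55 + 42 + 62 + 37) / 5 = 44.6000
LCL = X̄̄ − A₃·s̄ = 3138.6000 − 1.427 × 44.6000 = 3074.9558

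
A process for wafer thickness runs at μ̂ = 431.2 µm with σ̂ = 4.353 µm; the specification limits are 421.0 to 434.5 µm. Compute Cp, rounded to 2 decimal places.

Cp = (USL − LSL) / (6σ̂) = (434.5 − 421.0) / (6 × 4.353) = 13.5000 / 26.1180 = 0.5169

0.52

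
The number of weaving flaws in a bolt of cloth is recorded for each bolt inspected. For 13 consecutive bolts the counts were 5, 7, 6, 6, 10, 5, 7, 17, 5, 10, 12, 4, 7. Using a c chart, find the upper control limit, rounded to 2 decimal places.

16.13

c̄ = (5 + 7 + 6 + 6 + 10 + 5 + 7 + 17 + 5 + 10 + 12 + 4 + 7) / 13 = 101 / 13 = 7.7692
UCL = c̄ + 3√c̄ = 7.7692 + 3 × √7.7692 = 7.7692 + 3 × 2.7873 = 16.1312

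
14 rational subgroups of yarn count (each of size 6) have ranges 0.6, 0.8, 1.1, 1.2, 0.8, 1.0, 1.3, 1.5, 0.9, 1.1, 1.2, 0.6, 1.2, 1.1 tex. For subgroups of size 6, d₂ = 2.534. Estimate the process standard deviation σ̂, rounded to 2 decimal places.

0.41

R̄ = (0.6 + 0.8 + 1.1 + 1.2 + 0.8 + 1.0 + 1.3 + 1.5 + 0.9 + 1.1 + 1.2 + 0.6 + 1.2 + 1.1) / 14 = 1.0286
σ̂ = R̄ / d₂ = 1.0286 / 2.534 = 0.4059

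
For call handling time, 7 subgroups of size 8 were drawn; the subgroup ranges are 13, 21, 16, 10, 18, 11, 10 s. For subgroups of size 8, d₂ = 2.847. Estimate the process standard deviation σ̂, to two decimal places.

4.97

R̄ = (13 + 21 + 16 + 10 + 18 + 11 + 10) / 7 = 14.1429
σ̂ = R̄ / d₂ = 14.1429 / 2.847 = 4.9676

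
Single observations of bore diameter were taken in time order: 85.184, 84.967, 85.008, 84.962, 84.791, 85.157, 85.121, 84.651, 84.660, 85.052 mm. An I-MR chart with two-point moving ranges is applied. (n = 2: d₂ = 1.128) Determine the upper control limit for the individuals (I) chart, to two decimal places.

X̄ = (85.184 + 84.967 + 85.008 + 84.962 + 84.791 + 85.157 + 85.121 + 84.651 + 84.660 + 85.052) / 10 = 84.9553
Moving ranges: 0.217, 0.041, 0.046, 0.171, 0.366, 0.036, 0.470, 0.009, 0.392; M̄R̄ = 1.7480 / 9 = 0.1942
UCL = X̄ + 3·M̄R̄/d₂ = 84.9553 + 3 × 0.1942 / 1.128 = 85.4718

85.47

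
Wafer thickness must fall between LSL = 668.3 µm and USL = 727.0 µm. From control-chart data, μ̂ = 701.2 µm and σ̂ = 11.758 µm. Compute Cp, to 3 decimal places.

Cp = (USL − LSL) / (6σ̂) = (727.0 − 668.3) / (6 × 11.758) = 58.7000 / 70.5480 = 0.8321

0.832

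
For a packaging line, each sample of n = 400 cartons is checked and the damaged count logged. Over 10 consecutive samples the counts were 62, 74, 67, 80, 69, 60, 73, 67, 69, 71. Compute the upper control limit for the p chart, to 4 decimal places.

p̄ = Σdᵢ / (k·n) = 692 / (10 × 400) = 0.17300
UCL = p̄ + 3·√(p̄(1−p̄)/n) = 0.17300 + 3 × √(0.17300×0.82700/400) = 0.17300 + 3 × 0.01891 = 0.22974

0.2297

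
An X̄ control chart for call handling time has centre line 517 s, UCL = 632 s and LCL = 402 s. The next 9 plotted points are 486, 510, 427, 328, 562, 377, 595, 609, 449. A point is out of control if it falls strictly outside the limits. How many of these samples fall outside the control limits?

Compare each point to [402, 632]: sample 4 = 328 < LCL; sample 6 = 377 < LCL.

2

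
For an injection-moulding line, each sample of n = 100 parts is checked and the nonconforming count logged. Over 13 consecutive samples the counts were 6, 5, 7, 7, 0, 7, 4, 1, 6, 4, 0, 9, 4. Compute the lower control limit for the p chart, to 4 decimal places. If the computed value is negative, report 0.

0.0000

p̄ = Σdᵢ / (k·n) = 60 / (13 × 100) = 0.04615
LCL = p̄ − 3·√(p̄(1−p̄)/n) = 0.04615 − 3 × 0.02098 = -0.01679 → 0 (negative, so LCL = 0)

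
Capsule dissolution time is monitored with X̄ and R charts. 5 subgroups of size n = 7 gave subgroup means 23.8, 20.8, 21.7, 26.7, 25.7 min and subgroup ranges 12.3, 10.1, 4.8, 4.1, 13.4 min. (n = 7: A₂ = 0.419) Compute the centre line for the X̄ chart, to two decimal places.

X̄̄ = (23.8 + 20.8 + 21.7 + 26.7 + 25.7) / 5 = 118.7000 / 5 = 23.7400
CL = X̄̄ = 23.7400

23.74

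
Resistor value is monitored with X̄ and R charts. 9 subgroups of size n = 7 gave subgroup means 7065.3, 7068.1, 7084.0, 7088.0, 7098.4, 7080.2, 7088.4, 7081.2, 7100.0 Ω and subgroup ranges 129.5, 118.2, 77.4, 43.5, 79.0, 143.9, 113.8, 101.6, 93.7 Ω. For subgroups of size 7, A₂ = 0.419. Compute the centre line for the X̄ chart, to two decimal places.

X̄̄ = (7065.3 + 7068.1 + 7084.0 + 7088.0 + 7098.4 + 7080.2 + 7088.4 + 7081.2 + 7100.0) / 9 = 63753.6000 / 9 = 7083.7333
CL = X̄̄ = 7083.7333

7083.73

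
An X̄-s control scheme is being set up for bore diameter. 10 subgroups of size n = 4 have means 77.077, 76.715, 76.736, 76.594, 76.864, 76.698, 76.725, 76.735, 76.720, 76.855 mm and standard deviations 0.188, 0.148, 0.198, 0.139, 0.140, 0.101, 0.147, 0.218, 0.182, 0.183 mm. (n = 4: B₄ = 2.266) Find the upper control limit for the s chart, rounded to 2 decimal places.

0.37

s̄ = (0.188 + 0.148 + 0.198 + 0.139 + 0.140 + 0.101 + 0.147 + 0.218 + 0.182 + 0.183) / 10 = 0.1644
UCL_s = B₄·s̄ = 2.266 × 0.1644 = 0.3725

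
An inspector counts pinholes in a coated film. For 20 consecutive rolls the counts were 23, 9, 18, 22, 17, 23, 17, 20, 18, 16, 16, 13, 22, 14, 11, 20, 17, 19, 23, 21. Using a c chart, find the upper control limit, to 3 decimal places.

30.660

c̄ = (23 + 9 + 18 + 22 + 17 + 23 + 17 + 20 + 18 + 16 + 16 + 13 + 22 + 14 + 11 + 20 + 17 + 19 + 23 + 21) / 20 = 359 / 20 = 17.9500
UCL = c̄ + 3√c̄ = 17.9500 + 3 × √17.9500 = 17.9500 + 3 × 4.2367 = 30.6602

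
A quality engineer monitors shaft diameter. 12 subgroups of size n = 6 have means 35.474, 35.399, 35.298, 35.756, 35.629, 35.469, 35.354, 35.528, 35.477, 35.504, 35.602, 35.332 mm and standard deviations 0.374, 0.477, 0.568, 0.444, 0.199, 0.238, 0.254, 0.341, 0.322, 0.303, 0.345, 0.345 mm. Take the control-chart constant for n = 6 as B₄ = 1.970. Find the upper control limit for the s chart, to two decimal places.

s̄ = (0.374 + 0.477 + 0.568 + 0.444 + 0.199 + 0.238 + 0.254 + 0.341 + 0.322 + 0.303 + 0.345 + 0.345) / 12 = 0.3508
UCL_s = B₄·s̄ = 1.970 × 0.3508 = 0.6911

0.69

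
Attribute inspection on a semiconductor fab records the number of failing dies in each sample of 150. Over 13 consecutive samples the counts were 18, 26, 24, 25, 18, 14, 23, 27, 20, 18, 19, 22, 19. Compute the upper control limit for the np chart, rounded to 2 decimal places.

33.75

p̄ = Σdᵢ / (k·n) = 273 / (13 × 150) = 0.14000
UCL = np̄ + 3·√(np̄(1−p̄)) = 21.0000 + 3 × √(21.0000×0.86000) = 21.0000 + 3 × 4.2497 = 33.7491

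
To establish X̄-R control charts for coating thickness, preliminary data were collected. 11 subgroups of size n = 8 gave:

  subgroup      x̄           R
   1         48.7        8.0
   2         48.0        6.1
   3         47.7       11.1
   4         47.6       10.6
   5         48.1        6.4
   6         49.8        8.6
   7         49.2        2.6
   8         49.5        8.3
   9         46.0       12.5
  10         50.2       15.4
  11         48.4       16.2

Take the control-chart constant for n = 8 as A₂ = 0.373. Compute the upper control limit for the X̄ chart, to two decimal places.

X̄̄ = (48.7 + 48.0 + 47.7 + 47.6 + 48.1 + 49.8 + 49.2 + 49.5 + 46.0 + 50.2 + 48.4) / 11 = 533.2000 / 11 = 48.4727
R̄ = (8.0 + 6.1 + 11.1 + 10.6 + 6.4 + 8.6 + 2.6 + 8.3 + 12.5 + 15.4 + 16.2) / 11 = 105.8000 / 11 = 9.6182
UCL = X̄̄ + A₂·R̄ = 48.4727 + 0.373 × 9.6182 = 52.0603

52.06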